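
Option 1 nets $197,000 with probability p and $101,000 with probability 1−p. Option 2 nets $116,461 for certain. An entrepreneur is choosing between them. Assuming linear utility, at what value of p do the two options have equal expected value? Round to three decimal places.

p·197000 + (1−p)·101000 = 116461
96000p + 101000 = 116461
p = (116461 − 101000) / 96000

p = 0.161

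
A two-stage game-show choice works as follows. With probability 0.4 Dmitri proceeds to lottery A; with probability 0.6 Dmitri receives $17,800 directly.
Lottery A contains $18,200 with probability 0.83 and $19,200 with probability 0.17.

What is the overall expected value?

$18,028

EV(A) = 0.83 × 18200 + 0.17 × 19200 = 15106 + 3264 = 18370
Branch B: 17800 (certain)
Overall = 0.4 × 18370 + 0.6 × 17800 = 7348 + 10680 = 18028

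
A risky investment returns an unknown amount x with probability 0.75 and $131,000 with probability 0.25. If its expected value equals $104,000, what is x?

0.75·x + 0.25·131000 = 104000
0.75·x = 104000 − 32750 = 71250
x = 71250 / 0.75 = 95000

x = $95,000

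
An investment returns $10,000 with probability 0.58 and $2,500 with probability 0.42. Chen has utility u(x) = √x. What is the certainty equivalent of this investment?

$6,241

E[u] = 0.58·√10000 + 0.42·√2500 = 0.58·100 + 0.42·50 = 79
CE = (79)² = 6241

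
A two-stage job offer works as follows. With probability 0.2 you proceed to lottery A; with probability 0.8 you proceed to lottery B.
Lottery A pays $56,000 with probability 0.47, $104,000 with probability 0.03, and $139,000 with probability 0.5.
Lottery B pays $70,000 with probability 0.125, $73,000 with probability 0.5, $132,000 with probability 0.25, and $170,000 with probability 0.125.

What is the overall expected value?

$99,388

EV(A) = 0.47 × 56000 + 0.03 × 104000 + 0.5 × 139000 = 26320 + 3120 + 69500 = 98940
EV(B) = 0.125 × 70000 + 0.5 × 73000 + 0.25 × 132000 + 0.125 × 170000 = 8750 + 36500 + 33000 + 21250 = 99500
Overall = 0.2 × 98940 + 0.8 × 99500 = 19788 + 79600 = 99388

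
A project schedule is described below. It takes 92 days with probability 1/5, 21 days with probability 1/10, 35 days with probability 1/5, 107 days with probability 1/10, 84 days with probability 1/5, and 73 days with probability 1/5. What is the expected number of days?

EV = 1/5 × 92 + 1/10 × 21 + 1/5 × 35 + 1/10 × 107 + 1/5 × 84 + 1/5 × 73 = 18.4 + 2.1 + 7 + 10.7 + 16.8 + 14.6 = 69.6

69.6 days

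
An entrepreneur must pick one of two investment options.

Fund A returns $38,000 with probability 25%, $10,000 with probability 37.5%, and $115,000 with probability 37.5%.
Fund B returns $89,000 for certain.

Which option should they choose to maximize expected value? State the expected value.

Fund A = 0.25 × 38000 + 0.375 × 10000 + 0.375 × 115000 = 9500 + 3750 + 43125 = 56375
Fund B: 89000 (certain)

Fund B ($89,000)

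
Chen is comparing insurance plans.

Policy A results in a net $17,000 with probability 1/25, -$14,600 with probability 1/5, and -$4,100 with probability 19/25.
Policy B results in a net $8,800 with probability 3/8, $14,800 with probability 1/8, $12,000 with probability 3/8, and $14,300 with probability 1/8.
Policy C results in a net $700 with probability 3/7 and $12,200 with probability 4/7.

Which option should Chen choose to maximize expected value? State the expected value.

Policy A = 1/25 × 17000 + 1/5 × (-14600) + 19/25 × (-4100) = 680 − 2920 − 3116 = -5356
Policy B = 3/8 × 8800 + 1/8 × 14800 + 3/8 × 12000 + 1/8 × 14300 = 3300 + 1850 + 4500 + 1787.5 = 11437.5
Policy C = 3/7 × 700 + 4/7 × 12200 = 300 + 6971.4286 = 7271.4286

Policy B ($11,437.50)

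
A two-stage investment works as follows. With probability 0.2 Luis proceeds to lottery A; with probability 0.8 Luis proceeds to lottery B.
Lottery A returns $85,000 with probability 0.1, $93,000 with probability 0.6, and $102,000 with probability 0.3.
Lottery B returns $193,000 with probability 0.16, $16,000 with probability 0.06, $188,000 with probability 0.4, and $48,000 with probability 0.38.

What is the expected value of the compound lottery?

EV(A) = 0.1 × 85000 + 0.6 × 93000 + 0.3 × 102000 = 8500 + 55800 + 30600 = 94900
EV(B) = 0.16 × 193000 + 0.06 × 16000 + 0.4 × 188000 + 0.38 × 48000 = 30880 + 960 + 75200 + 18240 = 125280
Overall = 0.2 × 94900 + 0.8 × 125280 = 18980 + 100224 = 119204

$119,204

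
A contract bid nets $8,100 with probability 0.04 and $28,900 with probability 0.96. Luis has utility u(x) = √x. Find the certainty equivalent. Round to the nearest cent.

$27,822.24

E[u] = 0.04·√8100 + 0.96·√28900 = 0.04·90 + 0.96·170 = 166.8
CE = (166.8)² = 27822.24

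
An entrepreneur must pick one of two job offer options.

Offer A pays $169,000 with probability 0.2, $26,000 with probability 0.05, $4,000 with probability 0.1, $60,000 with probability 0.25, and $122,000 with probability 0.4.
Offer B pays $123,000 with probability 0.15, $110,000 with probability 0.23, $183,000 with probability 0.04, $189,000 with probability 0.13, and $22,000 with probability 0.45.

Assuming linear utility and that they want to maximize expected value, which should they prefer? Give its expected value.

Offer A = 0.2 × 169000 + 0.05 × 26000 + 0.1 × 4000 + 0.25 × 60000 + 0.4 × 122000 = 33800 + 1300 + 400 + 15000 + 48800 = 99300
Offer B = 0.15 × 123000 + 0.23 × 110000 + 0.04 × 183000 + 0.13 × 189000 + 0.45 × 22000 = 18450 + 25300 + 7320 + 24570 + 9900 = 85540

Offer A ($99,300)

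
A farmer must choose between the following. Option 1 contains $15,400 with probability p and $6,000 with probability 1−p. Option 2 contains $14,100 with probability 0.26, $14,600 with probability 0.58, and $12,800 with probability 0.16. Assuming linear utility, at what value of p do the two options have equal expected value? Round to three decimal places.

p = 0.870

EV(Option 2) = 0.26 × 14100 + 0.58 × 14600 + 0.16 × 12800 = 3666 + 8468 + 2048 = 14182
p·15400 + (1−p)·6000 = 14182
9400p + 6000 = 14182
p = (14182 − 6000) / 9400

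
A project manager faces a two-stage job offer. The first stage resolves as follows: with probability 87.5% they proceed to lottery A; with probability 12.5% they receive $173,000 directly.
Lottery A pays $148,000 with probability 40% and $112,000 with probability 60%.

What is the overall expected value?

$132,225

EV(A) = 0.4 × 148000 + 0.6 × 112000 = 59200 + 67200 = 126400
Branch B: 173000 (certain)
Overall = 0.875 × 126400 + 0.125 × 173000 = 110600 + 21625 = 132225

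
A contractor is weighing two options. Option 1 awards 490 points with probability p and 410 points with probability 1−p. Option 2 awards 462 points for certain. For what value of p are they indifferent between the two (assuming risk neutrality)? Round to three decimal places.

p = 0.650

p·490 + (1−p)·410 = 462
80p + 410 = 462
p = (462 − 410) / 80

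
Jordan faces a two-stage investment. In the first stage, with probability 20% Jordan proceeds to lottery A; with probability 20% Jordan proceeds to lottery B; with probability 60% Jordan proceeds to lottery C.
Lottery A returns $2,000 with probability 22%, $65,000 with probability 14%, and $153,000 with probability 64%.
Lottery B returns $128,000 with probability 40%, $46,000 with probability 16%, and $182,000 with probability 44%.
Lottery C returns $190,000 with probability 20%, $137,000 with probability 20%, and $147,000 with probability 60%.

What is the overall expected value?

$141,380

EV(A) = 0.22 × 2000 + 0.14 × 65000 + 0.64 × 153000 = 440 + 9100 + 97920 = 107460
EV(B) = 0.4 × 128000 + 0.16 × 46000 + 0.44 × 182000 = 51200 + 7360 + 80080 = 138640
EV(C) = 0.2 × 190000 + 0.2 × 137000 + 0.6 × 147000 = 38000 + 27400 + 88200 = 153600
Overall = 0.2 × 107460 + 0.2 × 138640 + 0.6 × 153600 = 21492 + 27728 + 92160 = 141380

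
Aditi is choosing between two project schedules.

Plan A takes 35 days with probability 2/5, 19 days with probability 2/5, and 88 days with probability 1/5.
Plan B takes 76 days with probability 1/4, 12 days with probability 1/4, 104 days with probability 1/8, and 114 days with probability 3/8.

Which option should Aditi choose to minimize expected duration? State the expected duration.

Plan A (39.2 days)

Plan A = 2/5 × 35 + 2/5 × 19 + 1/5 × 88 = 14 + 7.6 + 17.6 = 39.2
Plan B = 1/4 × 76 + 1/4 × 12 + 1/8 × 104 + 3/8 × 114 = 19 + 3 + 13 + 42.75 = 77.75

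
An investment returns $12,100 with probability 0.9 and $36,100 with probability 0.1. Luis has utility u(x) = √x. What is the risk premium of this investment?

E[u] = 0.9·√12100 + 0.1·√36100 = 0.9·110 + 0.1·190 = 118
CE = (118)² = 13924
Risk premium = EV − CE = 14500 − 13924 = 576

$576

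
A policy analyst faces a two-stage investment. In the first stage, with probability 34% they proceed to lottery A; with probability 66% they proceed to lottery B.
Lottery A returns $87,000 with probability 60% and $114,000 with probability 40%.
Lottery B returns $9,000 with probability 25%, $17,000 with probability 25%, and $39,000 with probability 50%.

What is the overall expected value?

$50,412

EV(A) = 0.6 × 87000 + 0.4 × 114000 = 52200 + 45600 = 97800
EV(B) = 0.25 × 9000 + 0.25 × 17000 + 0.5 × 39000 = 2250 + 4250 + 19500 = 26000
Overall = 0.34 × 97800 + 0.66 × 26000 = 33252 + 17160 = 50412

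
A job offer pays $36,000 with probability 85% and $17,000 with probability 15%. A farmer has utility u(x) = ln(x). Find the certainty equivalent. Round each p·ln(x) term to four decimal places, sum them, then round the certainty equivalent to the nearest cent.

$32,167.12

E[u] = 0.85·ln(36000) + 0.15·ln(17000) = 8.9176 + 1.4611 = 10.3787
CE = e^10.3787 ≈ 32167.12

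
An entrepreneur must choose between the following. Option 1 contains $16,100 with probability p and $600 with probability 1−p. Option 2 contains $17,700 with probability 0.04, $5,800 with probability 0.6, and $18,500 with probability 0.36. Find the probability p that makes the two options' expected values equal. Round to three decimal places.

p = 0.661

EV(Option 2) = 0.04 × 17700 + 0.6 × 5800 + 0.36 × 18500 = 708 + 3480 + 6660 = 10848
p·16100 + (1−p)·600 = 10848
15500p + 600 = 10848
p = (10848 − 600) / 15500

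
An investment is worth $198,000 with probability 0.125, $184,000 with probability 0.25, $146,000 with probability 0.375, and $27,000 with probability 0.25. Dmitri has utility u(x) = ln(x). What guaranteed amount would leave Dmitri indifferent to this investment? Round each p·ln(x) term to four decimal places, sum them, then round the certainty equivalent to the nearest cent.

$105,387.57

E[u] = 0.125·ln(198000) + 0.25·ln(184000) + 0.375·ln(146000) + 0.25·ln(27000) = 1.5245 + 3.0307 + 4.4593 + 2.5509 = 11.5654
CE = e^11.5654 ≈ 105387.57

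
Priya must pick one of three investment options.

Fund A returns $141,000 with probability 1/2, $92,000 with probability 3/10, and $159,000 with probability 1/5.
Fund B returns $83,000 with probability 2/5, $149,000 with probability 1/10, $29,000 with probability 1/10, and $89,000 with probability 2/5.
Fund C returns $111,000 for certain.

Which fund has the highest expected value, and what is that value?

Fund A ($129,900)

Fund A = 1/2 × 141000 + 3/10 × 92000 + 1/5 × 159000 = 70500 + 27600 + 31800 = 129900
Fund B = 2/5 × 83000 + 1/10 × 149000 + 1/10 × 29000 + 2/5 × 89000 = 33200 + 14900 + 2900 + 35600 = 86600
Fund C: 111000 (certain)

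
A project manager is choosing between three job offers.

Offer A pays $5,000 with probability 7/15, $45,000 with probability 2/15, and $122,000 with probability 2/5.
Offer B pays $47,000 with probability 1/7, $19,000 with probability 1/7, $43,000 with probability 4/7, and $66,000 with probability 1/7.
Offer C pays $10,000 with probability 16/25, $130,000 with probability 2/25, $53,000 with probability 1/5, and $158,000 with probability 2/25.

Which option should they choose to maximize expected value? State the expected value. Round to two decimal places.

Offer A ($57,133.33)

Offer A = 7/15 × 5000 + 2/15 × 45000 + 2/5 × 122000 = 2333.3333 + 6000 + 48800 = 57133.3333
Offer B = 1/7 × 47000 + 1/7 × 19000 + 4/7 × 43000 + 1/7 × 66000 = 6714.2857 + 2714.2857 + 24571.4286 + 9428.5714 = 43428.5714
Offer C = 16/25 × 10000 + 2/25 × 130000 + 1/5 × 53000 + 2/25 × 158000 = 6400 + 10400 + 10600 + 12640 = 40040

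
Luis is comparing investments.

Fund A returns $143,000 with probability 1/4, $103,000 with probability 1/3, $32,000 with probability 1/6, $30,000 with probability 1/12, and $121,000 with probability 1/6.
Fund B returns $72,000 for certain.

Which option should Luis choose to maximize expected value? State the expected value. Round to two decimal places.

Fund A = 1/4 × 143000 + 1/3 × 103000 + 1/6 × 32000 + 1/12 × 30000 + 1/6 × 121000 = 35750 + 34333.3333 + 5333.3333 + 2500 + 20166.6667 = 98083.3333
Fund B: 72000 (certain)

Fund A ($98,083.33)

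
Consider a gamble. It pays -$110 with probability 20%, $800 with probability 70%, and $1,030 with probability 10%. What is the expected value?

EV = 0.2 × (-110) + 0.7 × 800 + 0.1 × 1030 = -22 + 560 + 103 = 641

$641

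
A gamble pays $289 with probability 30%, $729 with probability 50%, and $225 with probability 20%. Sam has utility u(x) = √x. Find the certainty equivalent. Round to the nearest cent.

$466.56

E[u] = 0.3·√289 + 0.5·√729 + 0.2·√225 = 0.3·17 + 0.5·27 + 0.2·15 = 21.6
CE = (21.6)² = 466.56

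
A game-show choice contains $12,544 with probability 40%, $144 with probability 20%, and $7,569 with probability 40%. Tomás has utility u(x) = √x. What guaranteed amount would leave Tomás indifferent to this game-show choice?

E[u] = 0.4·√12544 + 0.2·√144 + 0.4·√7569 = 0.4·112 + 0.2·12 + 0.4·87 = 82
CE = (82)² = 6724

$6,724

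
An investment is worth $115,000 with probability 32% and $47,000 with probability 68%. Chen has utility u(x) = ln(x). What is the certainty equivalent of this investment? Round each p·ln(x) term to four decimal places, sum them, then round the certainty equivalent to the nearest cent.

$62,586.19

E[u] = 0.32·ln(115000) + 0.68·ln(47000) = 3.7289 + 7.3154 = 11.0443
CE = e^11.0443 ≈ 62586.19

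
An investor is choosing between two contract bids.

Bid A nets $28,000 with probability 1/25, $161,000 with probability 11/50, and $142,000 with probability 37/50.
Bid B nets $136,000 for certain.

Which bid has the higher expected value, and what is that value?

Bid A = 1/25 × 28000 + 11/50 × 161000 + 37/50 × 142000 = 1120 + 35420 + 105080 = 141620
Bid B: 136000 (certain)

Bid A ($141,620)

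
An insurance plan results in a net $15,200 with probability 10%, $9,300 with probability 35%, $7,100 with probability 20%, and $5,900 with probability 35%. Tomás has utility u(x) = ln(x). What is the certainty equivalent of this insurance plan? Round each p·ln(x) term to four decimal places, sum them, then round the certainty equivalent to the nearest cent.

E[u] = 0.1·ln(15200) + 0.35·ln(9300) + 0.2·ln(7100) + 0.35·ln(5900) = 0.9629 + 3.1982 + 1.7736 + 3.0389 = 8.9736
CE = e^8.9736 ≈ 7891.96

$7,891.96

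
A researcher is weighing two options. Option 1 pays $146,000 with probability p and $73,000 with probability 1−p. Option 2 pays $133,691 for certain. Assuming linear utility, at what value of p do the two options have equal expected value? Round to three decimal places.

p = 0.831

p·146000 + (1−p)·73000 = 133691
73000p + 73000 = 133691
p = (133691 − 73000) / 73000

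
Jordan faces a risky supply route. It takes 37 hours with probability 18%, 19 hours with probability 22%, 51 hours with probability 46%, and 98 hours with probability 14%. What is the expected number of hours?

48.02 hours

EV = 0.18 × 37 + 0.22 × 19 + 0.46 × 51 + 0.14 × 98 = 6.66 + 4.18 + 23.46 + 13.72 = 48.02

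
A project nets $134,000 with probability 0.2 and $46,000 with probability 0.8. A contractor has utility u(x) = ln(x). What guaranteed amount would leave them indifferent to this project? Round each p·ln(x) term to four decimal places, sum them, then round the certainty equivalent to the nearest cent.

E[u] = 0.2·ln(134000) + 0.8·ln(46000) = 2.3611 + 8.5891 = 10.9502
CE = e^10.9502 ≈ 56965.44

$56,965.44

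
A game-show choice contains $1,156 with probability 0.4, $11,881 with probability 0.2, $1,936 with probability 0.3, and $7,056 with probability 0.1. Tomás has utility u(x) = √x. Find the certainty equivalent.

E[u] = 0.4·√1156 + 0.2·√11881 + 0.3·√1936 + 0.1·√7056 = 0.4·34 + 0.2·109 + 0.3·44 + 0.1·84 = 57
CE = (57)² = 3249

$3,249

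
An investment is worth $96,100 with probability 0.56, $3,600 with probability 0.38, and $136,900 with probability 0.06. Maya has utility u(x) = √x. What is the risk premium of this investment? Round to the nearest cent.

$15,612.04

E[u] = 0.56·√96100 + 0.38·√3600 + 0.06·√136900 = 0.56·310 + 0.38·60 + 0.06·370 = 218.6
CE = (218.6)² = 47785.96
Risk premium = EV − CE = 63398 − 47785.96 = 15612.04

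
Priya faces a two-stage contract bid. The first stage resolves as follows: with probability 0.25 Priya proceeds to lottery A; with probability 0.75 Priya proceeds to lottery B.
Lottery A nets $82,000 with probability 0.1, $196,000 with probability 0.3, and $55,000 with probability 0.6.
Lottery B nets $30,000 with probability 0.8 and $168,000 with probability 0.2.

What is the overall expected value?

$68,200

EV(A) = 0.1 × 82000 + 0.3 × 196000 + 0.6 × 55000 = 8200 + 58800 + 33000 = 100000
EV(B) = 0.8 × 30000 + 0.2 × 168000 = 24000 + 33600 = 57600
Overall = 0.25 × 100000 + 0.75 × 57600 = 25000 + 43200 = 68200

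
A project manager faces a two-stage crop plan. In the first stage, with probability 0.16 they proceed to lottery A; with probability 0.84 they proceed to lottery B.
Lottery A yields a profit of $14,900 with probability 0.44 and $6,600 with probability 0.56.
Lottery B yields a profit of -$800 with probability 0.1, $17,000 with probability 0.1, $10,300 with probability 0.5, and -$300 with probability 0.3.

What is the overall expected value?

$7,251.52

EV(A) = 0.44 × 14900 + 0.56 × 6600 = 6556 + 3696 = 10252
EV(B) = 0.1 × (-800) + 0.1 × 17000 + 0.5 × 10300 + 0.3 × (-300) = -80 + 1700 + 5150 − 90 = 6680
Overall = 0.16 × 10252 + 0.84 × 6680 = 1640.32 + 5611.2 = 7251.52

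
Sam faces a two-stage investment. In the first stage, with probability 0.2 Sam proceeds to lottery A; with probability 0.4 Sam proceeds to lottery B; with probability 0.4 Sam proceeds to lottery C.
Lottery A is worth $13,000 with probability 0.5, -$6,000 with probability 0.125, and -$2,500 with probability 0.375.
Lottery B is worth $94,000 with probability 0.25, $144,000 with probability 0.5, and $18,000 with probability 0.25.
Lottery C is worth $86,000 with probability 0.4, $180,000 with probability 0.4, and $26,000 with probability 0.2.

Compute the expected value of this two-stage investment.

EV(A) = 0.5 × 13000 + 0.125 × (-6000) + 0.375 × (-2500) = 6500 − 750 − 937.5 = 4812.5
EV(B) = 0.25 × 94000 + 0.5 × 144000 + 0.25 × 18000 = 23500 + 72000 + 4500 = 100000
EV(C) = 0.4 × 86000 + 0.4 × 180000 + 0.2 × 26000 = 34400 + 72000 + 5200 = 111600
Overall = 0.2 × 4812.5 + 0.4 × 100000 + 0.4 × 111600 = 962.5 + 40000 + 44640 = 85602.5

$85,602.50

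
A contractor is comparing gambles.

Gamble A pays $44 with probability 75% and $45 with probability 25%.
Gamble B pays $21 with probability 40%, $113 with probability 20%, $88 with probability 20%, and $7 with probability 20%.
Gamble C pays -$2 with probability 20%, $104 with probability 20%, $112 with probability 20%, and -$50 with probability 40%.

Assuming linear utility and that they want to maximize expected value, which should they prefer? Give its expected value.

Gamble A = 0.75 × 44 + 0.25 × 45 = 33 + 11.25 = 44.25
Gamble B = 0.4 × 21 + 0.2 × 113 + 0.2 × 88 + 0.2 × 7 = 8.4 + 22.6 + 17.6 + 1.4 = 50
Gamble C = 0.2 × (-2) + 0.2 × 104 + 0.2 × 112 + 0.4 × (-50) = -0.4 + 20.8 + 22.4 − 20 = 22.8

Gamble B ($50)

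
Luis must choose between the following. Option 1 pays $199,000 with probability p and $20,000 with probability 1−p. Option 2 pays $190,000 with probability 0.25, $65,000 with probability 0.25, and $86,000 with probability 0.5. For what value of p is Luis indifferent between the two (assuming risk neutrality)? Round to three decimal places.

EV(Option 2) = 0.25 × 190000 + 0.25 × 65000 + 0.5 × 86000 = 47500 + 16250 + 43000 = 106750
p·199000 + (1−p)·20000 = 106750
179000p + 20000 = 106750
p = (106750 − 20000) / 179000

p = 0.485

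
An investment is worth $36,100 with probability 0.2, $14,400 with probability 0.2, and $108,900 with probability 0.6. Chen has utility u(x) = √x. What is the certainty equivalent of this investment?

$67,600

E[u] = 0.2·√36100 + 0.2·√14400 + 0.6·√108900 = 0.2·190 + 0.2·120 + 0.6·330 = 260
CE = (260)² = 67600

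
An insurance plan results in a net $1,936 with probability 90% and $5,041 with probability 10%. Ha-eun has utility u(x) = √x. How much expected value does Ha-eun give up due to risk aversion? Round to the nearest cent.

$65.61

E[u] = 0.9·√1936 + 0.1·√5041 = 0.9·44 + 0.1·71 = 46.7
CE = (46.7)² = 2180.89
Risk premium = EV − CE = 2246.5 − 2180.89 = 65.61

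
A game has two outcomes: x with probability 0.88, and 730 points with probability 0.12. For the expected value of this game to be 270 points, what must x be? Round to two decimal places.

0.88·x + 0.12·730 = 270
0.88·x = 270 − 87.6 = 182.4
x = 182.4 / 0.88 = 207.2727

x = 207.27 points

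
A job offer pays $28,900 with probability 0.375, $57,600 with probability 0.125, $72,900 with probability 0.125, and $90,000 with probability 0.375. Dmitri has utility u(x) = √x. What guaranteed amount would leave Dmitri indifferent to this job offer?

E[u] = 0.375·√28900 + 0.125·√57600 + 0.125·√72900 + 0.375·√90000 = 0.375·170 + 0.125·240 + 0.125·270 + 0.375·300 = 240
CE = (240)² = 57600

$57,600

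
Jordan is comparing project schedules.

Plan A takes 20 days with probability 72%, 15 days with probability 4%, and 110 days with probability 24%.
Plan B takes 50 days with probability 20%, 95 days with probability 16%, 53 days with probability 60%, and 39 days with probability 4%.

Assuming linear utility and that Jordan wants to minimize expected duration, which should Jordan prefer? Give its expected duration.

Plan A (41.4 days)

Plan A = 0.72 × 20 + 0.04 × 15 + 0.24 × 110 = 14.4 + 0.6 + 26.4 = 41.4
Plan B = 0.2 × 50 + 0.16 × 95 + 0.6 × 53 + 0.04 × 39 = 10 + 15.2 + 31.8 + 1.56 = 58.56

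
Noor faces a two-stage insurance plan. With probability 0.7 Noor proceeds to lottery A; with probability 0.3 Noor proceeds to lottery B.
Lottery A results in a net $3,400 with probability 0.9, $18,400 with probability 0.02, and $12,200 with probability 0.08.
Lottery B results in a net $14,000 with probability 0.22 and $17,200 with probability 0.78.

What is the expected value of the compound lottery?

EV(A) = 0.9 × 3400 + 0.02 × 18400 + 0.08 × 12200 = 3060 + 368 + 976 = 4404
EV(B) = 0.22 × 14000 + 0.78 × 17200 = 3080 + 13416 = 16496
Overall = 0.7 × 4404 + 0.3 × 16496 = 3082.8 + 4948.8 = 8031.6

$8,031.60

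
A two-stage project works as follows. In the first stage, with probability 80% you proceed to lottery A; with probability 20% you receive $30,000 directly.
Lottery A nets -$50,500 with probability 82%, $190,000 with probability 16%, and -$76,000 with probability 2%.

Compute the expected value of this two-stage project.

EV(A) = 0.82 × (-50500) + 0.16 × 190000 + 0.02 × (-76000) = -41410 + 30400 − 1520 = -12530
Branch B: 30000 (certain)
Overall = 0.8 × (-12530) + 0.2 × 30000 = -10024 + 6000 = -4024

-$4,024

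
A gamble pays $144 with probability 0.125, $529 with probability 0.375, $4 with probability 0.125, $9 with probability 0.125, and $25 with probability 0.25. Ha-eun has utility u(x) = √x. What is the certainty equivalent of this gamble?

$144

E[u] = 0.125·√144 + 0.375·√529 + 0.125·√4 + 0.125·√9 + 0.25·√25 = 0.125·12 + 0.375·23 + 0.125·2 + 0.125·3 + 0.25·5 = 12
CE = (12)² = 144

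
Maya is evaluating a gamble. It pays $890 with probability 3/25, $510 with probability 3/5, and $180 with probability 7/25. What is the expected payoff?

EV = 3/25 × 890 + 3/5 × 510 + 7/25 × 180 = 106.8 + 306 + 50.4 = 463.2

$463.20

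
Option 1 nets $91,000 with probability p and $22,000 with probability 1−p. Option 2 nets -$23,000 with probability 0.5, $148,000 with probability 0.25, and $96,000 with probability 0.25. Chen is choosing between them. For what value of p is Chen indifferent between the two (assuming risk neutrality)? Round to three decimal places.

p = 0.399

EV(Option 2) = 0.5 × (-23000) + 0.25 × 148000 + 0.25 × 96000 = -11500 + 37000 + 24000 = 49500
p·91000 + (1−p)·22000 = 49500
69000p + 22000 = 49500
p = (49500 − 22000) / 69000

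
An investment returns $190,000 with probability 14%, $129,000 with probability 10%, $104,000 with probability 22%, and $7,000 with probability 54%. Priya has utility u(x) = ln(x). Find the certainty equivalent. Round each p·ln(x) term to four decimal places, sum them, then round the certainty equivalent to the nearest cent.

$26,930.10

E[u] = 0.14·ln(190000) + 0.1·ln(129000) + 0.22·ln(104000) + 0.54·ln(7000) = 1.7017 + 1.1768 + 2.5415 + 4.7810 = 10.2010
CE = e^10.2010 ≈ 26930.10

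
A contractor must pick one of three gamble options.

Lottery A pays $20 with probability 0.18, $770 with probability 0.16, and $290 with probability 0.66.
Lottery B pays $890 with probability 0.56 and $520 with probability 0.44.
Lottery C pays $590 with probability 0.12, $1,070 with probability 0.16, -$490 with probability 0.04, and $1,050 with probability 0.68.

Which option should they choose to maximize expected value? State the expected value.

Lottery C ($936.40)

Lottery A = 0.18 × 20 + 0.16 × 770 + 0.66 × 290 = 3.6 + 123.2 + 191.4 = 318.2
Lottery B = 0.56 × 890 + 0.44 × 520 = 498.4 + 228.8 = 727.2
Lottery C = 0.12 × 590 + 0.16 × 1070 + 0.04 × (-490) + 0.68 × 1050 = 70.8 + 171.2 − 19.6 + 714 = 936.4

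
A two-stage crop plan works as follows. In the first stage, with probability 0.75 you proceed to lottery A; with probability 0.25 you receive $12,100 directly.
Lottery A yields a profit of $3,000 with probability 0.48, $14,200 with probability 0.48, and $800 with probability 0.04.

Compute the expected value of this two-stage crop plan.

EV(A) = 0.48 × 3000 + 0.48 × 14200 + 0.04 × 800 = 1440 + 6816 + 32 = 8288
Branch B: 12100 (certain)
Overall = 0.75 × 8288 + 0.25 × 12100 = 6216 + 3025 = 9241

$9,241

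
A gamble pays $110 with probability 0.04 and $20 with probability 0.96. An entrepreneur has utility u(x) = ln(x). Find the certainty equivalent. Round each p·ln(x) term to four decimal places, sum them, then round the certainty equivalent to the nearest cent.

E[u] = 0.04·ln(110) + 0.96·ln(20) = 0.1880 + 2.8759 = 3.0639
CE = e^3.0639 ≈ 21.41

$21.41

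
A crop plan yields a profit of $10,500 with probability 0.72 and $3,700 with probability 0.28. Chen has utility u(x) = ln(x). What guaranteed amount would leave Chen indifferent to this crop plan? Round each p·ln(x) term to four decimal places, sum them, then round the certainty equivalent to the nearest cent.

E[u] = 0.72·ln(10500) + 0.28·ln(3700) = 6.6666 + 2.3005 = 8.9671
CE = e^8.9671 ≈ 7840.83

$7,840.83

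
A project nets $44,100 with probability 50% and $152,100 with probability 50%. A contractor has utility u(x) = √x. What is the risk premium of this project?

$8,100

E[u] = 0.5·√44100 + 0.5·√152100 = 0.5·210 + 0.5·390 = 300
CE = (300)² = 90000
Risk premium = EV − CE = 98100 − 90000 = 8100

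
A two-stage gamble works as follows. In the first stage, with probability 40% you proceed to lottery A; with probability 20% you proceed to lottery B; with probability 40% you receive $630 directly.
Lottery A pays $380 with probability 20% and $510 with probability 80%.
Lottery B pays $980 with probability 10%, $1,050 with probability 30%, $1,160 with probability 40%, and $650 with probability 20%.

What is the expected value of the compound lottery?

$647

EV(A) = 0.2 × 380 + 0.8 × 510 = 76 + 408 = 484
EV(B) = 0.1 × 980 + 0.3 × 1050 + 0.4 × 1160 + 0.2 × 650 = 98 + 315 + 464 + 130 = 1007
Branch C: 630 (certain)
Overall = 0.4 × 484 + 0.2 × 1007 + 0.4 × 630 = 193.6 + 201.4 + 252 = 647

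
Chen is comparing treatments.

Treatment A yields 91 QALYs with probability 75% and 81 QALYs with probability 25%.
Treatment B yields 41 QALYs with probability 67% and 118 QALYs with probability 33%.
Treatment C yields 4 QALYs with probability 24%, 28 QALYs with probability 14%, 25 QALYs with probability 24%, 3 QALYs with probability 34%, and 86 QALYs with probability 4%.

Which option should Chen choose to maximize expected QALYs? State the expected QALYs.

Treatment A = 0.75 × 91 + 0.25 × 81 = 68.25 + 20.25 = 88.5
Treatment B = 0.67 × 41 + 0.33 × 118 = 27.47 + 38.94 = 66.41
Treatment C = 0.24 × 4 + 0.14 × 28 + 0.24 × 25 + 0.34 × 3 + 0.04 × 86 = 0.96 + 3.92 + 6 + 1.02 + 3.44 = 15.34

Treatment A (88.5 QALYs)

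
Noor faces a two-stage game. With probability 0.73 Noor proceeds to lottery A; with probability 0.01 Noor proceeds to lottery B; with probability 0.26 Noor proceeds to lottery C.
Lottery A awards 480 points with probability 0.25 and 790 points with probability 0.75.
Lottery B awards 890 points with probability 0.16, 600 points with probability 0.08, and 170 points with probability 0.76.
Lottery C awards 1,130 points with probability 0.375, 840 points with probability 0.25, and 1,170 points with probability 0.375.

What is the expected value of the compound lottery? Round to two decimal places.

EV(A) = 0.25 × 480 + 0.75 × 790 = 120 + 592.5 = 712.5
EV(B) = 0.16 × 890 + 0.08 × 600 + 0.76 × 170 = 142.4 + 48 + 129.2 = 319.6
EV(C) = 0.375 × 1130 + 0.25 × 840 + 0.375 × 1170 = 423.75 + 210 + 438.75 = 1072.5
Overall = 0.73 × 712.5 + 0.01 × 319.6 + 0.26 × 1072.5 = 520.125 + 3.196 + 278.85 = 802.171

802.17 points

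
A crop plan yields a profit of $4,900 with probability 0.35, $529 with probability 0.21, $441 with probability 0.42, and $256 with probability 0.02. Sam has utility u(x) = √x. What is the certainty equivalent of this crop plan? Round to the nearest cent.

E[u] = 0.35·√4900 + 0.21·√529 + 0.42·√441 + 0.02·√256 = 0.35·70 + 0.21·23 + 0.42·21 + 0.02·16 = 38.47
CE = (38.47)² = 1479.9409

$1,479.94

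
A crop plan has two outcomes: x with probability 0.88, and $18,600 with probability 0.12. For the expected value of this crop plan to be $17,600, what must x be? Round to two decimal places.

x = $17,463.64

0.88·x + 0.12·18600 = 17600
0.88·x = 17600 − 2232 = 15368
x = 15368 / 0.88 = 17463.6364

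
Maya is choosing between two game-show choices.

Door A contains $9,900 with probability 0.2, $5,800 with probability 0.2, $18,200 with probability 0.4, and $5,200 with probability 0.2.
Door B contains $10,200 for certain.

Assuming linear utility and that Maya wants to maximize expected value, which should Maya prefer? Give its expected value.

Door A ($11,460)

Door A = 0.2 × 9900 + 0.2 × 5800 + 0.4 × 18200 + 0.2 × 5200 = 1980 + 1160 + 7280 + 1040 = 11460
Door B: 10200 (certain)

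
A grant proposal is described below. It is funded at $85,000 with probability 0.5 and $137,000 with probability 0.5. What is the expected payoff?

EV = 0.5 × 85000 + 0.5 × 137000 = 42500 + 68500 = 111000

$111,000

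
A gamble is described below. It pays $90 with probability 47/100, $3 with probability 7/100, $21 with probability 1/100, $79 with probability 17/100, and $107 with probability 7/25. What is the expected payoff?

EV = 47/100 × 90 + 7/100 × 3 + 1/100 × 21 + 17/100 × 79 + 7/25 × 107 = 42.3 + 0.21 + 0.21 + 13.43 + 29.96 = 86.11

$86.11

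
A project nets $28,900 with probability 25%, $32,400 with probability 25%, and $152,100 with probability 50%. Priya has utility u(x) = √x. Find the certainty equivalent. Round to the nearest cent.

$79,806.25

E[u] = 0.25·√28900 + 0.25·√32400 + 0.5·√152100 = 0.25·170 + 0.25·180 + 0.5·390 = 282.5
CE = (282.5)² = 79806.25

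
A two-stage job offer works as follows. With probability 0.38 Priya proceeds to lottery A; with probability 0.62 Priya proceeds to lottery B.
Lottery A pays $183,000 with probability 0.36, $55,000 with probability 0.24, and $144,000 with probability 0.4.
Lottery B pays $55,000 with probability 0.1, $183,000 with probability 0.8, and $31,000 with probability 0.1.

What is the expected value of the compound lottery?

$148,038.40

EV(A) = 0.36 × 183000 + 0.24 × 55000 + 0.4 × 144000 = 65880 + 13200 + 57600 = 136680
EV(B) = 0.1 × 55000 + 0.8 × 183000 + 0.1 × 31000 = 5500 + 146400 + 3100 = 155000
Overall = 0.38 × 136680 + 0.62 × 155000 = 51938.4 + 96100 = 148038.4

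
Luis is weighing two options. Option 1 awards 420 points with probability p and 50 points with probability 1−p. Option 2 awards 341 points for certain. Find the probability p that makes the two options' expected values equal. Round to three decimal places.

p = 0.786

p·420 + (1−p)·50 = 341
370p + 50 = 341
p = (341 − 50) / 370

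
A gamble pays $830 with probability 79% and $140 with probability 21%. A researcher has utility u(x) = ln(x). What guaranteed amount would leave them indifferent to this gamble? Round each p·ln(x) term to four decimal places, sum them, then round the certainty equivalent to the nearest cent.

E[u] = 0.79·ln(830) + 0.21·ln(140) = 5.3099 + 1.0377 = 6.3476
CE = e^6.3476 ≈ 571.12

$571.12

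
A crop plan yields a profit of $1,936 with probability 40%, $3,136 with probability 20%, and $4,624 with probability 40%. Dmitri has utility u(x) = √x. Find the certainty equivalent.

$3,136

E[u] = 0.4·√1936 + 0.2·√3136 + 0.4·√4624 = 0.4·44 + 0.2·56 + 0.4·68 = 56
CE = (56)² = 3136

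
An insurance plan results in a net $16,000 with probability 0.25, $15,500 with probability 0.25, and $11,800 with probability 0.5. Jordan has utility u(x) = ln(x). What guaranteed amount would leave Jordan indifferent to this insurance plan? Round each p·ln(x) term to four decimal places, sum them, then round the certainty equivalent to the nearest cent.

$13,630.97

E[u] = 0.25·ln(16000) + 0.25·ln(15500) + 0.5·ln(11800) = 2.4201 + 2.4121 + 4.6879 = 9.5201
CE = e^9.5201 ≈ 13630.97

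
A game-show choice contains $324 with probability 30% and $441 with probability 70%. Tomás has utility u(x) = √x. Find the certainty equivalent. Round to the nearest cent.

E[u] = 0.3·√324 + 0.7·√441 = 0.3·18 + 0.7·21 = 20.1
CE = (20.1)² = 404.01

$404.01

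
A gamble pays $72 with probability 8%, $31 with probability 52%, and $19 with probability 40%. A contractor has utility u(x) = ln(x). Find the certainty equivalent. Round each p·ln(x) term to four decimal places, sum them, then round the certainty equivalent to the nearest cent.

$27.26

E[u] = 0.08·ln(72) + 0.52·ln(31) + 0.4·ln(19) = 0.3421 + 1.7857 + 1.1778 = 3.3056
CE = e^3.3056 ≈ 27.26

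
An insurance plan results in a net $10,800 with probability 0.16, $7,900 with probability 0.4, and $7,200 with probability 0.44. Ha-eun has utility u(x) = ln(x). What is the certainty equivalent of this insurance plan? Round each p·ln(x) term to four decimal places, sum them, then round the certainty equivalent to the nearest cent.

E[u] = 0.16·ln(10800) + 0.4·ln(7900) + 0.44·ln(7200) = 1.4860 + 3.5898 + 3.9080 = 8.9838
CE = e^8.9838 ≈ 7972.87

$7,972.87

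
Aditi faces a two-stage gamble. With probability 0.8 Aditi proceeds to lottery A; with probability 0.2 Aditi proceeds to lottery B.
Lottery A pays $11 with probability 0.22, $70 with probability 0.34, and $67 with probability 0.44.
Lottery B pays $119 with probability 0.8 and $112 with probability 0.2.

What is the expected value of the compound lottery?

EV(A) = 0.22 × 11 + 0.34 × 70 + 0.44 × 67 = 2.42 + 23.8 + 29.48 = 55.7
EV(B) = 0.8 × 119 + 0.2 × 112 = 95.2 + 22.4 = 117.6
Overall = 0.8 × 55.7 + 0.2 × 117.6 = 44.56 + 23.52 = 68.08

$68.08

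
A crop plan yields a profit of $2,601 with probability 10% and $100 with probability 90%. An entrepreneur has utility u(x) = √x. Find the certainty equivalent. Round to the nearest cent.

E[u] = 0.1·√2601 + 0.9·√100 = 0.1·51 + 0.9·10 = 14.1
CE = (14.1)² = 198.81

$198.81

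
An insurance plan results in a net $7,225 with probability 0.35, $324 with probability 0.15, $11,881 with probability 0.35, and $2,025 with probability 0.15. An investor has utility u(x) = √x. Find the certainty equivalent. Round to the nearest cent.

$5,983.02

E[u] = 0.35·√7225 + 0.15·√324 + 0.35·√11881 + 0.15·√2025 = 0.35·85 + 0.15·18 + 0.35·109 + 0.15·45 = 77.35
CE = (77.35)² = 5983.0225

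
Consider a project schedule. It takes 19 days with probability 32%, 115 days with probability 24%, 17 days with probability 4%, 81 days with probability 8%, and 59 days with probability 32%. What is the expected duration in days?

EV = 0.32 × 19 + 0.24 × 115 + 0.04 × 17 + 0.08 × 81 + 0.32 × 59 = 6.08 + 27.6 + 0.68 + 6.48 + 18.88 = 59.72

59.72 days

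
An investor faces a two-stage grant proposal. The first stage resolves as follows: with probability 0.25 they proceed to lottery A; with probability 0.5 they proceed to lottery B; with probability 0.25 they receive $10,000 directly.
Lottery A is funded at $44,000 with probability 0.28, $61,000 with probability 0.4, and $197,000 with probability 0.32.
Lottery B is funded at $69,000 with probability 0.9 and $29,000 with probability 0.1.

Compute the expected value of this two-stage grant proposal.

$59,940

EV(A) = 0.28 × 44000 + 0.4 × 61000 + 0.32 × 197000 = 12320 + 24400 + 63040 = 99760
EV(B) = 0.9 × 69000 + 0.1 × 29000 = 62100 + 2900 = 65000
Branch C: 10000 (certain)
Overall = 0.25 × 99760 + 0.5 × 65000 + 0.25 × 10000 = 24940 + 32500 + 2500 = 59940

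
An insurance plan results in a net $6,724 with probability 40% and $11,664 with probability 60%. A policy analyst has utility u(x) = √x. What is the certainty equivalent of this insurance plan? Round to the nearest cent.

E[u] = 0.4·√6724 + 0.6·√11664 = 0.4·82 + 0.6·108 = 97.6
CE = (97.6)² = 9525.76

$9,525.76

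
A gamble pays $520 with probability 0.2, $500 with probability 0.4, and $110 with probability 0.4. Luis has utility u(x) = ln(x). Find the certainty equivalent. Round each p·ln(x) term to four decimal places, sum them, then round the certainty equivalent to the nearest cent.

$275.01

E[u] = 0.2·ln(520) + 0.4·ln(500) + 0.4·ln(110) = 1.2508 + 2.4858 + 1.8802 = 5.6168
CE = e^5.6168 ≈ 275.01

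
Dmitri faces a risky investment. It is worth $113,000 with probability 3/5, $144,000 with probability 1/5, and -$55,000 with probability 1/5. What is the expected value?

EV = 3/5 × 113000 + 1/5 × 144000 + 1/5 × (-55000) = 67800 + 28800 − 11000 = 85600

$85,600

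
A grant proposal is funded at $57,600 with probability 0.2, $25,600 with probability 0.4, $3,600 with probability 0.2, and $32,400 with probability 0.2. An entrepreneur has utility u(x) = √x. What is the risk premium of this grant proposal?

E[u] = 0.2·√57600 + 0.4·√25600 + 0.2·√3600 + 0.2·√32400 = 0.2·240 + 0.4·160 + 0.2·60 + 0.2·180 = 160
CE = (160)² = 25600
Risk premium = EV − CE = 28960 − 25600 = 3360

$3,360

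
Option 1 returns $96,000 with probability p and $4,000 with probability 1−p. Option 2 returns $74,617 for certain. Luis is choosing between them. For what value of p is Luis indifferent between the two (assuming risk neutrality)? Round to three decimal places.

p·96000 + (1−p)·4000 = 74617
92000p + 4000 = 74617
p = (74617 − 4000) / 92000

p = 0.768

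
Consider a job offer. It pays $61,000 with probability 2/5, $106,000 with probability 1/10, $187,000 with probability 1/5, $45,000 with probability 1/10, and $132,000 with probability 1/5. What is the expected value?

$103,300

EV = 2/5 × 61000 + 1/10 × 106000 + 1/5 × 187000 + 1/10 × 45000 + 1/5 × 132000 = 24400 + 10600 + 37400 + 4500 + 26400 = 103300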